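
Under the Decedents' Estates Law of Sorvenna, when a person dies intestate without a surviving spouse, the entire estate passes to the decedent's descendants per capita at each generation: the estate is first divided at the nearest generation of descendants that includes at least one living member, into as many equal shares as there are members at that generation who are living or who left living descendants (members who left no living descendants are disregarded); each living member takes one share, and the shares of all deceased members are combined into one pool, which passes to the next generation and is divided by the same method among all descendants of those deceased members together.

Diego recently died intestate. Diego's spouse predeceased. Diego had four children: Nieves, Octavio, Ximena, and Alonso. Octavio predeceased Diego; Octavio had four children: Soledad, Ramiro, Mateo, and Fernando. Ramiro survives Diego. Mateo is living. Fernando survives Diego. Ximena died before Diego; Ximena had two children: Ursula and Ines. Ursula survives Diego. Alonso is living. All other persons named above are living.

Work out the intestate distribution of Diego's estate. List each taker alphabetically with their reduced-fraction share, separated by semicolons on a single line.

There is no surviving spouse, so the entire estate passes to Diego's descendants per capita at each generation.
At generation 1 (Nieves, Octavio, Ximena, Alonso) there are 4 shares of (1)/4 = 1/4 each.
Living: Nieves and Alonso — each takes 1/4.
Deceased: Octavio and Ximena. Their combined 1/2 is pooled and carried to generation 2.
At generation 2 (Soledad, Ramiro, Mateo, Fernando, Ursula, Ines) there are 6 shares of (1/2)/6 = 1/12 each.
Living: Soledad, Ramiro, Mateo, Fernando, Ursula, and Ines — each takes 1/12.

Alonso 1/4; Fernando 1/12; Ines 1/12; Mateo 1/12; Nieves 1/4; Ramiro 1/12; Soledad 1/12; Ursula 1/12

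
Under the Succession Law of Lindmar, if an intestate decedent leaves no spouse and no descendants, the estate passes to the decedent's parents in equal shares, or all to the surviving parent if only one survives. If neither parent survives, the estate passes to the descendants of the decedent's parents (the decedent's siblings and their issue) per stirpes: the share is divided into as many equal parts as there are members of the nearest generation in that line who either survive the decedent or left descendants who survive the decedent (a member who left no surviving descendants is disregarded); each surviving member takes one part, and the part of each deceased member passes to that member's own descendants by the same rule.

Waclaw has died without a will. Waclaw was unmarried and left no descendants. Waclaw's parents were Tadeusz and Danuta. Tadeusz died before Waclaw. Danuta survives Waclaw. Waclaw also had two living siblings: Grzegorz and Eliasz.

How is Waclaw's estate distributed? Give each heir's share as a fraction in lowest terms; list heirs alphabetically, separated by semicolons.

Only one parent, Danuta, survives, so Danuta takes the entire estate. The siblings take nothing because a surviving parent has priority.

Danuta 1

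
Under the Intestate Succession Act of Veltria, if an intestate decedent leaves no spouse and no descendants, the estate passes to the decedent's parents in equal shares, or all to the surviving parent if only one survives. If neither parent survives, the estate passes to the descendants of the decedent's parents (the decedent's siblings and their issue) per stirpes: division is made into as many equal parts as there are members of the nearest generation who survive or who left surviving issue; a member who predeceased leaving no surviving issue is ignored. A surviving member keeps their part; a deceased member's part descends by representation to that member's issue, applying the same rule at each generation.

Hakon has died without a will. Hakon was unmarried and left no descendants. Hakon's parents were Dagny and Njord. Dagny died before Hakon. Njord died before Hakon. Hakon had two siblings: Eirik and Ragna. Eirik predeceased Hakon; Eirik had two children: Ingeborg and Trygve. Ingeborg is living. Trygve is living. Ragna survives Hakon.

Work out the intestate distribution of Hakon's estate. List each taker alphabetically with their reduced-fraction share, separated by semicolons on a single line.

Neither parent survives and there are no descendants, so the estate passes to Hakon's siblings and their issue per stirpes.
The estate is divided into 2 equal shares of 1/2 among Eirik, Ragna.
Eirik predeceased; the 1/2 allotted to Eirik's branch passes to Eirik's issue by representation.
The 1/2 is divided into 2 equal shares of 1/4 among Ingeborg, Trygve.
Ingeborg is living and takes 1/4.
Trygve is living and takes 1/4.
Ragna is living and takes 1/2.

Ingeborg 1/4; Ragna 1/2; Trygve 1/4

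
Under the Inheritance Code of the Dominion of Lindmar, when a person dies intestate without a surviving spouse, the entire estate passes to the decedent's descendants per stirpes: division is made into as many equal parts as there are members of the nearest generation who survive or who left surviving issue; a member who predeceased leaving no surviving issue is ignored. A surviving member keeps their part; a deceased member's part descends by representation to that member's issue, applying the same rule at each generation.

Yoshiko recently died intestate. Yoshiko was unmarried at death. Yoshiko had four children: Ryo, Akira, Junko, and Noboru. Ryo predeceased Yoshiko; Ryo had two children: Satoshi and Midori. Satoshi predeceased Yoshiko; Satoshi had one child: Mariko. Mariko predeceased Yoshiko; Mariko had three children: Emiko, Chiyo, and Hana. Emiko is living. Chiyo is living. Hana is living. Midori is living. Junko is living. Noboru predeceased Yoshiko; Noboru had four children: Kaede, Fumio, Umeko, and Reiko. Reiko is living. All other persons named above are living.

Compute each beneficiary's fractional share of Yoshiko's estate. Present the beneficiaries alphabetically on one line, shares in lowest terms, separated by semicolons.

There is no surviving spouse, so the entire estate passes to Yoshiko's descendants per stirpes.
The estate is divided into 4 equal shares of 1/4 among Ryo, Akira, Junko, Noboru.
Ryo predeceased; the 1/4 allotted to Ryo's branch passes to Ryo's issue by representation.
The 1/4 is divided into 2 equal shares of 1/8 among Satoshi, Midori.
Satoshi predeceased; the 1/8 allotted to Satoshi's branch passes to Satoshi's issue by representation.
Mariko's line is the sole branch at this level, so the full 1/8 passes to Mariko's issue by representation.
The 1/8 is divided into 3 equal shares of 1/24 among Emiko, Chiyo, Hana.
Emiko is living and takes 1/24.
Chiyo is living and takes 1/24.
Hana is living and takes 1/24.
Midori is living and takes 1/8.
Akira is living and takes 1/4.
Junko is living and takes 1/4.
Noboru predeceased; the 1/4 allotted to Noboru's branch passes to Noboru's issue by representation.
The 1/4 is divided into 4 equal shares of 1/16 among Kaede, Fumio, Umeko, Reiko.
Kaede is living and takes 1/16.
Fumio is living and takes 1/16.
Umeko is living and takes 1/16.
Reiko is living and takes 1/16.

Akira 1/4; Chiyo 1/24; Emiko 1/24; Fumio 1/16; Hana 1/24; Junko 1/4; Kaede 1/16; Midori 1/8; Reiko 1/16; Umeko 1/16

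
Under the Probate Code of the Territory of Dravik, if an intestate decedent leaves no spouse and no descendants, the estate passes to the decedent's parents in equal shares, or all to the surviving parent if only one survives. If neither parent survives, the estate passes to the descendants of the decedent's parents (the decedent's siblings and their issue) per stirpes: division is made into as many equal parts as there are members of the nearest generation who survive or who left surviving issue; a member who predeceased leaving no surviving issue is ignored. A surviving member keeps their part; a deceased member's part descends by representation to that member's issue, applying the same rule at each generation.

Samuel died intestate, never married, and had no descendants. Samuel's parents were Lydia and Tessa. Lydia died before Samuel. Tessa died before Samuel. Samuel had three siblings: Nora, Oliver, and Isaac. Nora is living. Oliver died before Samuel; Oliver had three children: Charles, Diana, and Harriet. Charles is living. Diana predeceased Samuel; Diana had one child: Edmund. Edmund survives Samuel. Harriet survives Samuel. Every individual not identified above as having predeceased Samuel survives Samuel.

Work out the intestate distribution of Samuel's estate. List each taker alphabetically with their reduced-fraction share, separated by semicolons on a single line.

Neither parent survives and there are no descendants, so the estate passes to Samuel's siblings and their issue per stirpes.
The estate is divided into 3 equal shares of 1/3 among Nora, Oliver, Isaac.
Nora is living and takes 1/3.
Oliver predeceased; the 1/3 allotted to Oliver's branch passes to Oliver's issue by representation.
The 1/3 is divided into 3 equal shares of 1/9 among Charles, Diana, Harriet.
Charles is living and takes 1/9.
Diana predeceased; the 1/9 allotted to Diana's branch passes to Diana's issue by representation.
Edmund is the sole taker at this level and receives the full 1/9.
Harriet is living and takes 1/9.
Isaac is living and takes 1/3.

Charles 1/9; Edmund 1/9; Harriet 1/9; Isaac 1/3; Nora 1/3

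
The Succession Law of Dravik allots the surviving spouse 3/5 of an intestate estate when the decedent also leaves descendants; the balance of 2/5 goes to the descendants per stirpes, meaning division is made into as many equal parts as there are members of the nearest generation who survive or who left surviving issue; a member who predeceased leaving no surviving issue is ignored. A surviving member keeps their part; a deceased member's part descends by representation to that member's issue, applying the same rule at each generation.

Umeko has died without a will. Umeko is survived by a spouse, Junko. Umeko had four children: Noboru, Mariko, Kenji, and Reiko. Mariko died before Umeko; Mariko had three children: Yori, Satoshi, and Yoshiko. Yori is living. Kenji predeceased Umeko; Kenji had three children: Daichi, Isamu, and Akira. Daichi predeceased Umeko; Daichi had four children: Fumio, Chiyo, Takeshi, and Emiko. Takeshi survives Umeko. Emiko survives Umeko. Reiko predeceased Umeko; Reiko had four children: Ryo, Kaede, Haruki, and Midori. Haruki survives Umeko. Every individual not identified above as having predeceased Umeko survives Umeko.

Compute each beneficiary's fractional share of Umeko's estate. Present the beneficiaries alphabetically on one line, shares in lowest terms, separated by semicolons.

Akira 1/30; Chiyo 1/120; Emiko 1/120; Fumio 1/120; Haruki 1/40; Isamu 1/30; Junko 3/5; Kaede 1/40; Midori 1/40; Noboru 1/10; Ryo 1/40; Satoshi 1/30; Takeshi 1/120; Yori 1/30; Yoshiko 1/30

Junko, as surviving spouse, takes 3/5.
The remaining 2/5 passes to Umeko's descendants per stirpes.
The 2/5 is divided into 4 equal shares of 1/10 among Noboru, Mariko, Kenji, Reiko.
Noboru is living and takes 1/10.
Mariko predeceased; the 1/10 allotted to Mariko's branch passes to Mariko's issue by representation.
The 1/10 is divided into 3 equal shares of 1/30 among Yori, Satoshi, Yoshiko.
Yori is living and takes 1/30.
Satoshi is living and takes 1/30.
Yoshiko is living and takes 1/30.
Kenji predeceased; the 1/10 allotted to Kenji's branch passes to Kenji's issue by representation.
The 1/10 is divided into 3 equal shares of 1/30 among Daichi, Isamu, Akira.
Daichi predeceased; the 1/30 allotted to Daichi's branch passes to Daichi's issue by representation.
The 1/30 is divided into 4 equal shares of 1/120 among Fumio, Chiyo, Takeshi, Emiko.
Fumio is living and takes 1/120.
Chiyo is living and takes 1/120.
Takeshi is living and takes 1/120.
Emiko is living and takes 1/120.
Isamu is living and takes 1/30.
Akira is living and takes 1/30.
Reiko predeceased; the 1/10 allotted to Reiko's branch passes to Reiko's issue by representation.
The 1/10 is divided into 4 equal shares of 1/40 among Ryo, Kaede, Haruki, Midori.
Ryo is living and takes 1/40.
Kaede is living and takes 1/40.
Haruki is living and takes 1/40.
Midori is living and takes 1/40.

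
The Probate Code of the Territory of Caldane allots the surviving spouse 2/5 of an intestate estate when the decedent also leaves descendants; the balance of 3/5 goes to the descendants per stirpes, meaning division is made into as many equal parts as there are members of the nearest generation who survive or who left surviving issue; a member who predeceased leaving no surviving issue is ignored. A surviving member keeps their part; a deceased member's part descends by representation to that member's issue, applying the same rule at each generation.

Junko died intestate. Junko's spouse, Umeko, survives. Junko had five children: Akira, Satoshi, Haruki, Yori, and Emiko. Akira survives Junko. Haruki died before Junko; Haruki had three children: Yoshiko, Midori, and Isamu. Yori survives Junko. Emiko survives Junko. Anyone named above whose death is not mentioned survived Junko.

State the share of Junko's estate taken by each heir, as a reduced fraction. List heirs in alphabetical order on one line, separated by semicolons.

Akira 3/25; Emiko 3/25; Isamu 1/25; Midori 1/25; Satoshi 3/25; Umeko 2/5; Yori 3/25; Yoshiko 1/25

Umeko, as surviving spouse, takes 2/5.
The remaining 3/5 passes to Junko's descendants per stirpes.
The 3/5 is divided into 5 equal shares of 3/25 among Akira, Satoshi, Haruki, Yori, Emiko.
Akira is living and takes 3/25.
Satoshi is living and takes 3/25.
Haruki predeceased; the 3/25 allotted to Haruki's branch passes to Haruki's issue by representation.
The 3/25 is divided into 3 equal shares of 1/25 among Yoshiko, Midori, Isamu.
Yoshiko is living and takes 1/25.
Midori is living and takes 1/25.
Isamu is living and takes 1/25.
Yori is living and takes 3/25.
Emiko is living and takes 3/25.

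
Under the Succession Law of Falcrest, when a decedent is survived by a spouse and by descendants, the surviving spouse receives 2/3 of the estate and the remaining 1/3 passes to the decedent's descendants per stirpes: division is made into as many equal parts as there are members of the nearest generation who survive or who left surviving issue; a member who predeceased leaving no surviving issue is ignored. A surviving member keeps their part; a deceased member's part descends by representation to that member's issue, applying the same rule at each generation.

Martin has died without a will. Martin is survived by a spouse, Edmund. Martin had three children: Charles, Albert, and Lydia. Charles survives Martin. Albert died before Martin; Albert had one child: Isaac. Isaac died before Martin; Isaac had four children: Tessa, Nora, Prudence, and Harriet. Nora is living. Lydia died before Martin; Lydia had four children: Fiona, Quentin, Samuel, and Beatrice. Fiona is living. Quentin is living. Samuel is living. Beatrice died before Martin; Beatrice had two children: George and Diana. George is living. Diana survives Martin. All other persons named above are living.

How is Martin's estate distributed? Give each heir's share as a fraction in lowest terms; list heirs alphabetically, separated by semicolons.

Edmund, as surviving spouse, takes 2/3.
The remaining 1/3 passes to Martin's descendants per stirpes.
The 1/3 is divided into 3 equal shares of 1/9 among Charles, Albert, Lydia.
Charles is living and takes 1/9.
Albert predeceased; the 1/9 allotted to Albert's branch passes to Albert's issue by representation.
Isaac's line is the sole branch at this level, so the full 1/9 passes to Isaac's issue by representation.
The 1/9 is divided into 4 equal shares of 1/36 among Tessa, Nora, Prudence, Harriet.
Tessa is living and takes 1/36.
Nora is living and takes 1/36.
Prudence is living and takes 1/36.
Harriet is living and takes 1/36.
Lydia predeceased; the 1/9 allotted to Lydia's branch passes to Lydia's issue by representation.
The 1/9 is divided into 4 equal shares of 1/36 among Fiona, Quentin, Samuel, Beatrice.
Fiona is living and takes 1/36.
Quentin is living and takes 1/36.
Samuel is living and takes 1/36.
Beatrice predeceased; the 1/36 allotted to Beatrice's branch passes to Beatrice's issue by representation.
The 1/36 is divided into 2 equal shares of 1/72 among George, Diana.
George is living and takes 1/72.
Diana is living and takes 1/72.

Charles 1/9; Diana 1/72; Edmund 2/3; Fiona 1/36; George 1/72; Harriet 1/36; Nora 1/36; Prudence 1/36; Quentin 1/36; Samuel 1/36; Tessa 1/36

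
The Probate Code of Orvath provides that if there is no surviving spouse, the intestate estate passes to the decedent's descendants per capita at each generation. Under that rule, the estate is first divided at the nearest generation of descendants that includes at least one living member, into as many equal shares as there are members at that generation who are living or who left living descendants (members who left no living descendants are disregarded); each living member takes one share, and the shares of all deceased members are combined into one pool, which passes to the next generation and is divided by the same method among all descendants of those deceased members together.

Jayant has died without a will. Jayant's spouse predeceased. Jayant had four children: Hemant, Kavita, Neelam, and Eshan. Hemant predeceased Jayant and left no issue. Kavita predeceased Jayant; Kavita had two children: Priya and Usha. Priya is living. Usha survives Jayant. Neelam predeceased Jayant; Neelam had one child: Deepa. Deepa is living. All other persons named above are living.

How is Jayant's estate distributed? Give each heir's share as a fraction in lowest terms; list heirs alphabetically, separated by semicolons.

Deepa 2/9; Eshan 1/3; Priya 2/9; Usha 2/9

There is no surviving spouse, so the entire estate passes to Jayant's descendants per capita at each generation.
At generation 1 (Kavita, Neelam, Eshan) there are 3 shares of (1)/3 = 1/3 each.
Living: Eshan — each takes 1/3.
Deceased: Kavita and Neelam. Their combined 2/3 is pooled and carried to generation 2.
At generation 2 (Priya, Usha, Deepa) there are 3 shares of (2/3)/3 = 2/9 each.
Living: Priya, Usha, and Deepa — each takes 2/9.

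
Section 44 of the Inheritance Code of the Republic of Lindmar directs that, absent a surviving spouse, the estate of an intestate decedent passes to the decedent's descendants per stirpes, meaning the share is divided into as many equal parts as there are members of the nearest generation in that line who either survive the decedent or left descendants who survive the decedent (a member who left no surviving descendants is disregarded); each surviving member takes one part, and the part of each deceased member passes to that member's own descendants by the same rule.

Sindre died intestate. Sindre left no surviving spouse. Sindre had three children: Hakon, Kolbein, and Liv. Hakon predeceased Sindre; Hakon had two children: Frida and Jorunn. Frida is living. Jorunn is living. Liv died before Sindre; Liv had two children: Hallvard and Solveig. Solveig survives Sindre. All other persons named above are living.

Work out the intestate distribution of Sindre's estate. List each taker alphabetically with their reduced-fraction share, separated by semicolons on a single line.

There is no surviving spouse, so the entire estate passes to Sindre's descendants per stirpes.
The estate is divided into 3 equal shares of 1/3 among Hakon, Kolbein, Liv.
Hakon predeceased; the 1/3 allotted to Hakon's branch passes to Hakon's issue by representation.
The 1/3 is divided into 2 equal shares of 1/6 among Frida, Jorunn.
Frida is living and takes 1/6.
Jorunn is living and takes 1/6.
Kolbein is living and takes 1/3.
Liv predeceased; the 1/3 allotted to Liv's branch passes to Liv's issue by representation.
The 1/3 is divided into 2 equal shares of 1/6 among Hallvard, Solveig.
Hallvard is living and takes 1/6.
Solveig is living and takes 1/6.

Frida 1/6; Hallvard 1/6; Jorunn 1/6; Kolbein 1/3; Solveig 1/6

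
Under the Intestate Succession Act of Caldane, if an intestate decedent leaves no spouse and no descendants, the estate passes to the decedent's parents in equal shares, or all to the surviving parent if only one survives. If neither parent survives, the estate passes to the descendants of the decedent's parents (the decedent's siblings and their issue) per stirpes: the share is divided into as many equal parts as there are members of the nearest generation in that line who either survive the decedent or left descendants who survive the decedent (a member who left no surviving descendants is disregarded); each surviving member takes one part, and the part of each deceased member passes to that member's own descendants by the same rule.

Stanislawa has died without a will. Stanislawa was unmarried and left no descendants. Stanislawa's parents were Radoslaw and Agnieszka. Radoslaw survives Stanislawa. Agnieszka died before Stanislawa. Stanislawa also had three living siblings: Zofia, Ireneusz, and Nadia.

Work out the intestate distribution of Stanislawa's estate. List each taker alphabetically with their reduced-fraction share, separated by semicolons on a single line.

Radoslaw 1

Only one parent, Radoslaw, survives, so Radoslaw takes the entire estate. The siblings take nothing because a surviving parent has priority.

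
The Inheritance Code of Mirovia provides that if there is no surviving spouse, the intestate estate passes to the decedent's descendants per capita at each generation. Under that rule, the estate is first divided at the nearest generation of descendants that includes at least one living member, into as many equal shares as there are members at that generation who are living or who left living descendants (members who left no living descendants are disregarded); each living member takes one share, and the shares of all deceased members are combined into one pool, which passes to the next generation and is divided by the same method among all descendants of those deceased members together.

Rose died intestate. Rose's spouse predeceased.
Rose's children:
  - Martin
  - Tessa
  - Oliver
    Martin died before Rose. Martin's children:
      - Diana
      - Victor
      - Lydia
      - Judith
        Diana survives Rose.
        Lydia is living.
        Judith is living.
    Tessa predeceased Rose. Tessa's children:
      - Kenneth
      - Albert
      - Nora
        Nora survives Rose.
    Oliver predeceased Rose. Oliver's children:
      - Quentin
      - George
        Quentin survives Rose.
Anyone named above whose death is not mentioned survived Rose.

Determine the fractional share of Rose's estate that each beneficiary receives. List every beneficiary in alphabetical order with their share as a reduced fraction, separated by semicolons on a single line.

There is no surviving spouse, so the entire estate passes to Rose's descendants per capita at each generation.
No one at generation 1 (Martin, Tessa, Oliver) is living; moving to the next generation.
At generation 2 (Diana, Victor, Lydia, Judith, Kenneth, Albert, Nora, Quentin, George) there are 9 shares of (1)/9 = 1/9 each.
Living: Diana, Victor, Lydia, Judith, Kenneth, Albert, Nora, Quentin, and George — each takes 1/9.

Albert 1/9; Diana 1/9; George 1/9; Judith 1/9; Kenneth 1/9; Lydia 1/9; Nora 1/9; Quentin 1/9; Victor 1/9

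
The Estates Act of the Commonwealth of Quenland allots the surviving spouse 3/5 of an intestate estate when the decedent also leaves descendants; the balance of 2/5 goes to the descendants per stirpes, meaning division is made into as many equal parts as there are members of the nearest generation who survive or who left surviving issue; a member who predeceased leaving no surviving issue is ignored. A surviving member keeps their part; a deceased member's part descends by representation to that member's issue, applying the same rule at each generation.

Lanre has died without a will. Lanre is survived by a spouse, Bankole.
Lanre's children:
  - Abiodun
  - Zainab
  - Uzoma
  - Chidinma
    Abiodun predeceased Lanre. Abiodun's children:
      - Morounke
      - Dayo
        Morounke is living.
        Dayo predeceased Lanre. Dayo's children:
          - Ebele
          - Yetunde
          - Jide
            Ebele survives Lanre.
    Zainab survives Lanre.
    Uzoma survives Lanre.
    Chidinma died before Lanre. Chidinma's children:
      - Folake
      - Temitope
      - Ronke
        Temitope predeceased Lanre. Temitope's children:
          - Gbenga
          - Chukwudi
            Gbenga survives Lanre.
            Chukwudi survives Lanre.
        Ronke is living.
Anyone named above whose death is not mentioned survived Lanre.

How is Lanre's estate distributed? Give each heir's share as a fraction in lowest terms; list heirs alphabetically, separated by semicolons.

Bankole 3/5; Chukwudi 1/60; Ebele 1/60; Folake 1/30; Gbenga 1/60; Jide 1/60; Morounke 1/20; Ronke 1/30; Uzoma 1/10; Yetunde 1/60; Zainab 1/10

Bankole, as surviving spouse, takes 3/5.
The remaining 2/5 passes to Lanre's descendants per stirpes.
The 2/5 is divided into 4 equal shares of 1/10 among Abiodun, Zainab, Uzoma, Chidinma.
Abiodun predeceased; the 1/10 allotted to Abiodun's branch passes to Abiodun's issue by representation.
The 1/10 is divided into 2 equal shares of 1/20 among Morounke, Dayo.
Morounke is living and takes 1/20.
Dayo predeceased; the 1/20 allotted to Dayo's branch passes to Dayo's issue by representation.
The 1/20 is divided into 3 equal shares of 1/60 among Ebele, Yetunde, Jide.
Ebele is living and takes 1/60.
Yetunde is living and takes 1/60.
Jide is living and takes 1/60.
Zainab is living and takes 1/10.
Uzoma is living and takes 1/10.
Chidinma predeceased; the 1/10 allotted to Chidinma's branch passes to Chidinma's issue by representation.
The 1/10 is divided into 3 equal shares of 1/30 among Folake, Temitope, Ronke.
Folake is living and takes 1/30.
Temitope predeceased; the 1/30 allotted to Temitope's branch passes to Temitope's issue by representation.
The 1/30 is divided into 2 equal shares of 1/60 among Gbenga, Chukwudi.
Gbenga is living and takes 1/60.
Chukwudi is living and takes 1/60.
Ronke is living and takes 1/30.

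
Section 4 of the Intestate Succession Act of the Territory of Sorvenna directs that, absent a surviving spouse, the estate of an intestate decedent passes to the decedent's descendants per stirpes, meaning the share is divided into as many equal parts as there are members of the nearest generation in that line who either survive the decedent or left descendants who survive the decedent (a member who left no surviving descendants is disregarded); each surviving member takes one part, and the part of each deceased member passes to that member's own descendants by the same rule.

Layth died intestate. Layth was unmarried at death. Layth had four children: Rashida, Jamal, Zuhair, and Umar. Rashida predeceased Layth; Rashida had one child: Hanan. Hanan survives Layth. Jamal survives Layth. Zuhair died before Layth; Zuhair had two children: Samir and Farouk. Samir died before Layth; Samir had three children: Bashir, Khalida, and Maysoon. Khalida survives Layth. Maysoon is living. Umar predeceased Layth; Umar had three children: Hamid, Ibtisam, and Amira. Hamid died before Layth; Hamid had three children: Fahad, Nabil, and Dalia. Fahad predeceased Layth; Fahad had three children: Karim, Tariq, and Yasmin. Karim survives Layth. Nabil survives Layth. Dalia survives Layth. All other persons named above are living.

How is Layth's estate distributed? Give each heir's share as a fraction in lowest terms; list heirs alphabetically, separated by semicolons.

There is no surviving spouse, so the entire estate passes to Layth's descendants per stirpes.
The estate is divided into 4 equal shares of 1/4 among Rashida, Jamal, Zuhair, Umar.
Rashida predeceased; the 1/4 allotted to Rashida's branch passes to Rashida's issue by representation.
Hanan is the sole taker at this level and receives the full 1/4.
Jamal is living and takes 1/4.
Zuhair predeceased; the 1/4 allotted to Zuhair's branch passes to Zuhair's issue by representation.
The 1/4 is divided into 2 equal shares of 1/8 among Samir, Farouk.
Samir predeceased; the 1/8 allotted to Samir's branch passes to Samir's issue by representation.
The 1/8 is divided into 3 equal shares of 1/24 among Bashir, Khalida, Maysoon.
Bashir is living and takes 1/24.
Khalida is living and takes 1/24.
Maysoon is living and takes 1/24.
Farouk is living and takes 1/8.
Umar predeceased; the 1/4 allotted to Umar's branch passes to Umar's issue by representation.
The 1/4 is divided into 3 equal shares of 1/12 among Hamid, Ibtisam, Amira.
Hamid predeceased; the 1/12 allotted to Hamid's branch passes to Hamid's issue by representation.
The 1/12 is divided into 3 equal shares of 1/36 among Fahad, Nabil, Dalia.
Fahad predeceased; the 1/36 allotted to Fahad's branch passes to Fahad's issue by representation.
The 1/36 is divided into 3 equal shares of 1/108 among Karim, Tariq, Yasmin.
Karim is living and takes 1/108.
Tariq is living and takes 1/108.
Yasmin is living and takes 1/108.
Nabil is living and takes 1/36.
Dalia is living and takes 1/36.
Ibtisam is living and takes 1/12.
Amira is living and takes 1/12.

Amira 1/12; Bashir 1/24; Dalia 1/36; Farouk 1/8; Hanan 1/4; Ibtisam 1/12; Jamal 1/4; Karim 1/108; Khalida 1/24; Maysoon 1/24; Nabil 1/36; Tariq 1/108; Yasmin 1/108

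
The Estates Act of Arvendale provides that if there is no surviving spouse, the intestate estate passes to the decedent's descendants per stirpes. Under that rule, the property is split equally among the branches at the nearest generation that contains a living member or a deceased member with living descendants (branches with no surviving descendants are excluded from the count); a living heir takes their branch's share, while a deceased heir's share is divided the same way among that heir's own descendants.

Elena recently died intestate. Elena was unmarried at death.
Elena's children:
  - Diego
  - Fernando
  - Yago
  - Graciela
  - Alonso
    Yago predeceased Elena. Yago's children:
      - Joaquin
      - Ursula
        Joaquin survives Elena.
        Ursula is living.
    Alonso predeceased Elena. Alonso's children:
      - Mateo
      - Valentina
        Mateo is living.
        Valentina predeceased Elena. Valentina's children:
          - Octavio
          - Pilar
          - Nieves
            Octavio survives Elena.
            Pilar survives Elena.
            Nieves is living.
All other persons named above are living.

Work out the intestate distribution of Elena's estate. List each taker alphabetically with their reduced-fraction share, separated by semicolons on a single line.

Diego 1/5; Fernando 1/5; Graciela 1/5; Joaquin 1/10; Mateo 1/10; Nieves 1/30; Octavio 1/30; Pilar 1/30; Ursula 1/10

There is no surviving spouse, so the entire estate passes to Elena's descendants per stirpes.
The estate is divided into 5 equal shares of 1/5 among Diego, Fernando, Yago, Graciela, Alonso.
Diego is living and takes 1/5.
Fernando is living and takes 1/5.
Yago predeceased; the 1/5 allotted to Yago's branch passes to Yago's issue by representation.
The 1/5 is divided into 2 equal shares of 1/10 among Joaquin, Ursula.
Joaquin is living and takes 1/10.
Ursula is living and takes 1/10.
Graciela is living and takes 1/5.
Alonso predeceased; the 1/5 allotted to Alonso's branch passes to Alonso's issue by representation.
The 1/5 is divided into 2 equal shares of 1/10 among Mateo, Valentina.
Mateo is living and takes 1/10.
Valentina predeceased; the 1/10 allotted to Valentina's branch passes to Valentina's issue by representation.
The 1/10 is divided into 3 equal shares of 1/30 among Octavio, Pilar, Nieves.
Octavio is living and takes 1/30.
Pilar is living and takes 1/30.
Nieves is living and takes 1/30.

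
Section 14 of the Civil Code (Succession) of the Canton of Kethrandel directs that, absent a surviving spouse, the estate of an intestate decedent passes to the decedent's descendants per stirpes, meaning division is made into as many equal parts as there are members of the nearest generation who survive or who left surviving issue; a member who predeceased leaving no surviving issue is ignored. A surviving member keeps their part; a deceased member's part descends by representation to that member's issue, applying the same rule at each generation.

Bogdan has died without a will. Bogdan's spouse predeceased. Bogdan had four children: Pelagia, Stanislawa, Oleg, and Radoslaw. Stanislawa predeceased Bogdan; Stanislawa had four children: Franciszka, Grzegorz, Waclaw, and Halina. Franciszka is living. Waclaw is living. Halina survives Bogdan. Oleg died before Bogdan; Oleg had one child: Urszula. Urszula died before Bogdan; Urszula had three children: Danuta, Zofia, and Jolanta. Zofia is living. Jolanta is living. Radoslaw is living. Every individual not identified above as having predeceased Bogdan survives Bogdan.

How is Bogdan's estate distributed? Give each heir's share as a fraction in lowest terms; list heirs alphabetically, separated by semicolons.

There is no surviving spouse, so the entire estate passes to Bogdan's descendants per stirpes.
The estate is divided into 4 equal shares of 1/4 among Pelagia, Stanislawa, Oleg, Radoslaw.
Pelagia is living and takes 1/4.
Stanislawa predeceased; the 1/4 allotted to Stanislawa's branch passes to Stanislawa's issue by representation.
The 1/4 is divided into 4 equal shares of 1/16 among Franciszka, Grzegorz, Waclaw, Halina.
Franciszka is living and takes 1/16.
Grzegorz is living and takes 1/16.
Waclaw is living and takes 1/16.
Halina is living and takes 1/16.
Oleg predeceased; the 1/4 allotted to Oleg's branch passes to Oleg's issue by representation.
Urszula's line is the sole branch at this level, so the full 1/4 passes to Urszula's issue by representation.
The 1/4 is divided into 3 equal shares of 1/12 among Danuta, Zofia, Jolanta.
Danuta is living and takes 1/12.
Zofia is living and takes 1/12.
Jolanta is living and takes 1/12.
Radoslaw is living and takes 1/4.

Danuta 1/12; Franciszka 1/16; Grzegorz 1/16; Halina 1/16; Jolanta 1/12; Pelagia 1/4; Radoslaw 1/4; Waclaw 1/16; Zofia 1/12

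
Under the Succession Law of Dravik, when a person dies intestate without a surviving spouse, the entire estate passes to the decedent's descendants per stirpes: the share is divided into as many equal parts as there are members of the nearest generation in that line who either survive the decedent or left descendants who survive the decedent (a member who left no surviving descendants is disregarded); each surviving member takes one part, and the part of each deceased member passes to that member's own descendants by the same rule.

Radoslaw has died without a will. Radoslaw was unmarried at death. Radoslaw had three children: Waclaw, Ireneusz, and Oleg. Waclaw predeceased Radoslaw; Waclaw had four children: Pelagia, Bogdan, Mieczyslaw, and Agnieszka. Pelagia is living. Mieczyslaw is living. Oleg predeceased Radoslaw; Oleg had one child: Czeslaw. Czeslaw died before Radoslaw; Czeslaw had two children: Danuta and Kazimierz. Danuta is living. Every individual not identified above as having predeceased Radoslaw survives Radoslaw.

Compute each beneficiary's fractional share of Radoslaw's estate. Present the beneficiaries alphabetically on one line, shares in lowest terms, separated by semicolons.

There is no surviving spouse, so the entire estate passes to Radoslaw's descendants per stirpes.
The estate is divided into 3 equal shares of 1/3 among Waclaw, Ireneusz, Oleg.
Waclaw predeceased; the 1/3 allotted to Waclaw's branch passes to Waclaw's issue by representation.
The 1/3 is divided into 4 equal shares of 1/12 among Pelagia, Bogdan, Mieczyslaw, Agnieszka.
Pelagia is living and takes 1/12.
Bogdan is living and takes 1/12.
Mieczyslaw is living and takes 1/12.
Agnieszka is living and takes 1/12.
Ireneusz is living and takes 1/3.
Oleg predeceased; the 1/3 allotted to Oleg's branch passes to Oleg's issue by representation.
Czeslaw's line is the sole branch at this level, so the full 1/3 passes to Czeslaw's issue by representation.
The 1/3 is divided into 2 equal shares of 1/6 among Danuta, Kazimierz.
Danuta is living and takes 1/6.
Kazimierz is living and takes 1/6.

Agnieszka 1/12; Bogdan 1/12; Danuta 1/6; Ireneusz 1/3; Kazimierz 1/6; Mieczyslaw 1/12; Pelagia 1/12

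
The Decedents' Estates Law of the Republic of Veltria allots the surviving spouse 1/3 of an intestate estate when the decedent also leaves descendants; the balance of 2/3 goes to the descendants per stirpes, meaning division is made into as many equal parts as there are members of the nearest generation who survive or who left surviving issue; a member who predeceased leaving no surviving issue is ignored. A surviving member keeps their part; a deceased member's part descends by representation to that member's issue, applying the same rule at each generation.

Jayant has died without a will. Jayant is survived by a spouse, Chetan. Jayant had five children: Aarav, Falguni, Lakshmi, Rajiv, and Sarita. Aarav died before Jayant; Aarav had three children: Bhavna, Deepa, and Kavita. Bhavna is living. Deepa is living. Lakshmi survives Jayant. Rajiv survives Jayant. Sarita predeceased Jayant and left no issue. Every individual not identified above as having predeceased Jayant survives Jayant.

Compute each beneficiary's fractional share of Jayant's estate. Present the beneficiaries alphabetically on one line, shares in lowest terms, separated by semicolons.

Bhavna 1/18; Chetan 1/3; Deepa 1/18; Falguni 1/6; Kavita 1/18; Lakshmi 1/6; Rajiv 1/6

Chetan, as surviving spouse, takes 1/3.
The remaining 2/3 passes to Jayant's descendants per stirpes.
Sarita left no surviving issue, so that branch lapses and is disregarded.
The 2/3 is divided into 4 equal shares of 1/6 among Aarav, Falguni, Lakshmi, Rajiv.
Aarav predeceased; the 1/6 allotted to Aarav's branch passes to Aarav's issue by representation.
The 1/6 is divided into 3 equal shares of 1/18 among Bhavna, Deepa, Kavita.
Bhavna is living and takes 1/18.
Deepa is living and takes 1/18.
Kavita is living and takes 1/18.
Falguni is living and takes 1/6.
Lakshmi is living and takes 1/6.
Rajiv is living and takes 1/6.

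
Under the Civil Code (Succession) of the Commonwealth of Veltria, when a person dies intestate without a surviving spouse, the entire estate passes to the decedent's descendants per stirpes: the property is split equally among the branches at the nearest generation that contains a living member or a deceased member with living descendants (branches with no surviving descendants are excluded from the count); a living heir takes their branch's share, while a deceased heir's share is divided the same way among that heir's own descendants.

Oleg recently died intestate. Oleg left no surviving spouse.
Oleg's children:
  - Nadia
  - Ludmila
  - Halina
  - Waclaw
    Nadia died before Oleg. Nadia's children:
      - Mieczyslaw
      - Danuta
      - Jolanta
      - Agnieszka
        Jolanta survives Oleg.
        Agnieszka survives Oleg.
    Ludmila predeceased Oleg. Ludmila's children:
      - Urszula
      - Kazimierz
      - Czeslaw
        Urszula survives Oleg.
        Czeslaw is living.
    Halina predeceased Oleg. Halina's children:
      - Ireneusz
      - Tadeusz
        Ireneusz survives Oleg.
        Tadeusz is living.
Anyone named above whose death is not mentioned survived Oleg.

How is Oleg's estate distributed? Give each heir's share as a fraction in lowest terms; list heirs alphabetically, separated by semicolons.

There is no surviving spouse, so the entire estate passes to Oleg's descendants per stirpes.
The estate is divided into 4 equal shares of 1/4 among Nadia, Ludmila, Halina, Waclaw.
Nadia predeceased; the 1/4 allotted to Nadia's branch passes to Nadia's issue by representation.
The 1/4 is divided into 4 equal shares of 1/16 among Mieczyslaw, Danuta, Jolanta, Agnieszka.
Mieczyslaw is living and takes 1/16.
Danuta is living and takes 1/16.
Jolanta is living and takes 1/16.
Agnieszka is living and takes 1/16.
Ludmila predeceased; the 1/4 allotted to Ludmila's branch passes to Ludmila's issue by representation.
The 1/4 is divided into 3 equal shares of 1/12 among Urszula, Kazimierz, Czeslaw.
Urszula is living and takes 1/12.
Kazimierz is living and takes 1/12.
Czeslaw is living and takes 1/12.
Halina predeceased; the 1/4 allotted to Halina's branch passes to Halina's issue by representation.
The 1/4 is divided into 2 equal shares of 1/8 among Ireneusz, Tadeusz.
Ireneusz is living and takes 1/8.
Tadeusz is living and takes 1/8.
Waclaw is living and takes 1/4.

Agnieszka 1/16; Czeslaw 1/12; Danuta 1/16; Ireneusz 1/8; Jolanta 1/16; Kazimierz 1/12; Mieczyslaw 1/16; Tadeusz 1/8; Urszula 1/12; Waclaw 1/4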